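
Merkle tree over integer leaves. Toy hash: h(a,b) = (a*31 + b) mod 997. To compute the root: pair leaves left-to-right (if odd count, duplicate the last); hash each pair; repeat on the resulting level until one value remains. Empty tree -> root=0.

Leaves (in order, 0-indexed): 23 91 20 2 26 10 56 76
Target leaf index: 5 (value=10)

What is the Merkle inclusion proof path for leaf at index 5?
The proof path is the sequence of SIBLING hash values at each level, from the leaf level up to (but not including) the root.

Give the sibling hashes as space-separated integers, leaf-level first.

Answer: 26 815 621

Derivation:
L0 (leaves): [23, 91, 20, 2, 26, 10, 56, 76], target index=5
L1: h(23,91)=(23*31+91)%997=804 [pair 0] h(20,2)=(20*31+2)%997=622 [pair 1] h(26,10)=(26*31+10)%997=816 [pair 2] h(56,76)=(56*31+76)%997=815 [pair 3] -> [804, 622, 816, 815]
  Sibling for proof at L0: 26
L2: h(804,622)=(804*31+622)%997=621 [pair 0] h(816,815)=(816*31+815)%997=189 [pair 1] -> [621, 189]
  Sibling for proof at L1: 815
L3: h(621,189)=(621*31+189)%997=497 [pair 0] -> [497]
  Sibling for proof at L2: 621
Root: 497
Proof path (sibling hashes from leaf to root): [26, 815, 621]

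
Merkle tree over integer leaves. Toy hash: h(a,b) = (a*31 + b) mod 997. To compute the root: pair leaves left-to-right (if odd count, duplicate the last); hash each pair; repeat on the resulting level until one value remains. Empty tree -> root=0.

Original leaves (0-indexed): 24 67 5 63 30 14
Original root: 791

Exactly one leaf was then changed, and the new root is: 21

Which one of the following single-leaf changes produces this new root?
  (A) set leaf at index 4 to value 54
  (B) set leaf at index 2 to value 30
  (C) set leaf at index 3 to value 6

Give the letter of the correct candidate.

Answer: C

Derivation:
Original leaves: [24, 67, 5, 63, 30, 14]
Target new root: 21
Try each candidate change and compute the resulting root:
Candidate A: set leaf[4] = 54 -> leaves = [24, 67, 5, 63, 54, 14]
  L0: [24, 67, 5, 63, 54, 14]
  L1: h(24,67)=(24*31+67)%997=811 h(5,63)=(5*31+63)%997=218 h(54,14)=(54*31+14)%997=691 -> [811, 218, 691]
  L2: h(811,218)=(811*31+218)%997=434 h(691,691)=(691*31+691)%997=178 -> [434, 178]
  L3: h(434,178)=(434*31+178)%997=671 -> [671]
  root = 671 != target 21
Candidate B: set leaf[2] = 30 -> leaves = [24, 67, 30, 63, 30, 14]
  L0: [24, 67, 30, 63, 30, 14]
  L1: h(24,67)=(24*31+67)%997=811 h(30,63)=(30*31+63)%997=993 h(30,14)=(30*31+14)%997=944 -> [811, 993, 944]
  L2: h(811,993)=(811*31+993)%997=212 h(944,944)=(944*31+944)%997=298 -> [212, 298]
  L3: h(212,298)=(212*31+298)%997=888 -> [888]
  root = 888 != target 21
Candidate C: set leaf[3] = 6 -> leaves = [24, 67, 5, 6, 30, 14]
  L0: [24, 67, 5, 6, 30, 14]
  L1: h(24,67)=(24*31+67)%997=811 h(5,6)=(5*31+6)%997=161 h(30,14)=(30*31+14)%997=944 -> [811, 161, 944]
  L2: h(811,161)=(811*31+161)%997=377 h(944,944)=(944*31+944)%997=298 -> [377, 298]
  L3: h(377,298)=(377*31+298)%997=21 -> [21]
  root = 21 == target 21  ** MATCH **
Candidate C produces the target root.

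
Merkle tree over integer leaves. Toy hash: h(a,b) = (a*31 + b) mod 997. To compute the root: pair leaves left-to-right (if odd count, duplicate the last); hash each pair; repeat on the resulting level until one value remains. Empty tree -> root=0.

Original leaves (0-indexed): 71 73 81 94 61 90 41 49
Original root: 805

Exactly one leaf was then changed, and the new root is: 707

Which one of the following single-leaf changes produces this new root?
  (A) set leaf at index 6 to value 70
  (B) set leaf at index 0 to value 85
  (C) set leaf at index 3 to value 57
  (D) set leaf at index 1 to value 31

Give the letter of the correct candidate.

Original leaves: [71, 73, 81, 94, 61, 90, 41, 49]
Target new root: 707
Try each candidate change and compute the resulting root:
Candidate A: set leaf[6] = 70 -> leaves = [71, 73, 81, 94, 61, 90, 70, 49]
  L0: [71, 73, 81, 94, 61, 90, 70, 49]
  L1: h(71,73)=(71*31+73)%997=280 h(81,94)=(81*31+94)%997=611 h(61,90)=(61*31+90)%997=984 h(70,49)=(70*31+49)%997=225 -> [280, 611, 984, 225]
  L2: h(280,611)=(280*31+611)%997=318 h(984,225)=(984*31+225)%997=819 -> [318, 819]
  L3: h(318,819)=(318*31+819)%997=707 -> [707]
  root = 707 == target 707  ** MATCH **
Candidate B: set leaf[0] = 85 -> leaves = [85, 73, 81, 94, 61, 90, 41, 49]
  L0: [85, 73, 81, 94, 61, 90, 41, 49]
  L1: h(85,73)=(85*31+73)%997=714 h(81,94)=(81*31+94)%997=611 h(61,90)=(61*31+90)%997=984 h(41,49)=(41*31+49)%997=323 -> [714, 611, 984, 323]
  L2: h(714,611)=(714*31+611)%997=811 h(984,323)=(984*31+323)%997=917 -> [811, 917]
  L3: h(811,917)=(811*31+917)%997=136 -> [136]
  root = 136 != target 707
Candidate C: set leaf[3] = 57 -> leaves = [71, 73, 81, 57, 61, 90, 41, 49]
  L0: [71, 73, 81, 57, 61, 90, 41, 49]
  L1: h(71,73)=(71*31+73)%997=280 h(81,57)=(81*31+57)%997=574 h(61,90)=(61*31+90)%997=984 h(41,49)=(41*31+49)%997=323 -> [280, 574, 984, 323]
  L2: h(280,574)=(280*31+574)%997=281 h(984,323)=(984*31+323)%997=917 -> [281, 917]
  L3: h(281,917)=(281*31+917)%997=655 -> [655]
  root = 655 != target 707
Candidate D: set leaf[1] = 31 -> leaves = [71, 31, 81, 94, 61, 90, 41, 49]
  L0: [71, 31, 81, 94, 61, 90, 41, 49]
  L1: h(71,31)=(71*31+31)%997=238 h(81,94)=(81*31+94)%997=611 h(61,90)=(61*31+90)%997=984 h(41,49)=(41*31+49)%997=323 -> [238, 611, 984, 323]
  L2: h(238,611)=(238*31+611)%997=13 h(984,323)=(984*31+323)%997=917 -> [13, 917]
  L3: h(13,917)=(13*31+917)%997=323 -> [323]
  root = 323 != target 707
Candidate A produces the target root.

Answer: A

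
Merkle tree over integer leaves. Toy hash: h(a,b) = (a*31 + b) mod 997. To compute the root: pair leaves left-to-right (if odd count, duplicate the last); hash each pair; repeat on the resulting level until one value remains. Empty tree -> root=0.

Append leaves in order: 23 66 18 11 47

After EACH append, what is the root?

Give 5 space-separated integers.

Answer: 23 779 797 790 834

Derivation:
After append 23 (leaves=[23]):
  L0: [23]
  root=23
After append 66 (leaves=[23, 66]):
  L0: [23, 66]
  L1: h(23,66)=(23*31+66)%997=779 -> [779]
  root=779
After append 18 (leaves=[23, 66, 18]):
  L0: [23, 66, 18]
  L1: h(23,66)=(23*31+66)%997=779 h(18,18)=(18*31+18)%997=576 -> [779, 576]
  L2: h(779,576)=(779*31+576)%997=797 -> [797]
  root=797
After append 11 (leaves=[23, 66, 18, 11]):
  L0: [23, 66, 18, 11]
  L1: h(23,66)=(23*31+66)%997=779 h(18,11)=(18*31+11)%997=569 -> [779, 569]
  L2: h(779,569)=(779*31+569)%997=790 -> [790]
  root=790
After append 47 (leaves=[23, 66, 18, 11, 47]):
  L0: [23, 66, 18, 11, 47]
  L1: h(23,66)=(23*31+66)%997=779 h(18,11)=(18*31+11)%997=569 h(47,47)=(47*31+47)%997=507 -> [779, 569, 507]
  L2: h(779,569)=(779*31+569)%997=790 h(507,507)=(507*31+507)%997=272 -> [790, 272]
  L3: h(790,272)=(790*31+272)%997=834 -> [834]
  root=834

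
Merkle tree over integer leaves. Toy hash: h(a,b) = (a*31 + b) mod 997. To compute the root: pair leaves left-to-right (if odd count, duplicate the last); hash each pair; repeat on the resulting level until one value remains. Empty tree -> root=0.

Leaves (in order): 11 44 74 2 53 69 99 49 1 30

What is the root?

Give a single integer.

L0: [11, 44, 74, 2, 53, 69, 99, 49, 1, 30]
L1: h(11,44)=(11*31+44)%997=385 h(74,2)=(74*31+2)%997=302 h(53,69)=(53*31+69)%997=715 h(99,49)=(99*31+49)%997=127 h(1,30)=(1*31+30)%997=61 -> [385, 302, 715, 127, 61]
L2: h(385,302)=(385*31+302)%997=273 h(715,127)=(715*31+127)%997=358 h(61,61)=(61*31+61)%997=955 -> [273, 358, 955]
L3: h(273,358)=(273*31+358)%997=845 h(955,955)=(955*31+955)%997=650 -> [845, 650]
L4: h(845,650)=(845*31+650)%997=923 -> [923]

Answer: 923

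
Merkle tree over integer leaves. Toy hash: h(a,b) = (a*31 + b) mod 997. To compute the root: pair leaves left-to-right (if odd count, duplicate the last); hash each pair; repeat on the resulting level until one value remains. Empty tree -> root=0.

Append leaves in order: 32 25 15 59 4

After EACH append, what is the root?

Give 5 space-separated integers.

After append 32 (leaves=[32]):
  L0: [32]
  root=32
After append 25 (leaves=[32, 25]):
  L0: [32, 25]
  L1: h(32,25)=(32*31+25)%997=20 -> [20]
  root=20
After append 15 (leaves=[32, 25, 15]):
  L0: [32, 25, 15]
  L1: h(32,25)=(32*31+25)%997=20 h(15,15)=(15*31+15)%997=480 -> [20, 480]
  L2: h(20,480)=(20*31+480)%997=103 -> [103]
  root=103
After append 59 (leaves=[32, 25, 15, 59]):
  L0: [32, 25, 15, 59]
  L1: h(32,25)=(32*31+25)%997=20 h(15,59)=(15*31+59)%997=524 -> [20, 524]
  L2: h(20,524)=(20*31+524)%997=147 -> [147]
  root=147
After append 4 (leaves=[32, 25, 15, 59, 4]):
  L0: [32, 25, 15, 59, 4]
  L1: h(32,25)=(32*31+25)%997=20 h(15,59)=(15*31+59)%997=524 h(4,4)=(4*31+4)%997=128 -> [20, 524, 128]
  L2: h(20,524)=(20*31+524)%997=147 h(128,128)=(128*31+128)%997=108 -> [147, 108]
  L3: h(147,108)=(147*31+108)%997=677 -> [677]
  root=677

Answer: 32 20 103 147 677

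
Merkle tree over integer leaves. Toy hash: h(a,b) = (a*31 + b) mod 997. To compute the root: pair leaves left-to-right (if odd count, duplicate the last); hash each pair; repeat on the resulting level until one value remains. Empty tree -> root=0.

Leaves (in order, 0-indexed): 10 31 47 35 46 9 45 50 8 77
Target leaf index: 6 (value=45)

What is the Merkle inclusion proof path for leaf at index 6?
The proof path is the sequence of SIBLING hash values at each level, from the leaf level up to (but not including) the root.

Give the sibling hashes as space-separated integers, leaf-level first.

Answer: 50 438 99 799

Derivation:
L0 (leaves): [10, 31, 47, 35, 46, 9, 45, 50, 8, 77], target index=6
L1: h(10,31)=(10*31+31)%997=341 [pair 0] h(47,35)=(47*31+35)%997=495 [pair 1] h(46,9)=(46*31+9)%997=438 [pair 2] h(45,50)=(45*31+50)%997=448 [pair 3] h(8,77)=(8*31+77)%997=325 [pair 4] -> [341, 495, 438, 448, 325]
  Sibling for proof at L0: 50
L2: h(341,495)=(341*31+495)%997=99 [pair 0] h(438,448)=(438*31+448)%997=68 [pair 1] h(325,325)=(325*31+325)%997=430 [pair 2] -> [99, 68, 430]
  Sibling for proof at L1: 438
L3: h(99,68)=(99*31+68)%997=146 [pair 0] h(430,430)=(430*31+430)%997=799 [pair 1] -> [146, 799]
  Sibling for proof at L2: 99
L4: h(146,799)=(146*31+799)%997=340 [pair 0] -> [340]
  Sibling for proof at L3: 799
Root: 340
Proof path (sibling hashes from leaf to root): [50, 438, 99, 799]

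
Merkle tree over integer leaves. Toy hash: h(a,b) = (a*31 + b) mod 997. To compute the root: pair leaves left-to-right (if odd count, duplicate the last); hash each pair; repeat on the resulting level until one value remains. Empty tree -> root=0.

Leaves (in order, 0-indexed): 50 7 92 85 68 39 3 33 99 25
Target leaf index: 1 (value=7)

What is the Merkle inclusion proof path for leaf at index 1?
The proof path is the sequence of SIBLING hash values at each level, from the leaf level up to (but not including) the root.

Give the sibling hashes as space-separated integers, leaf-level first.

Answer: 50 943 881 787

Derivation:
L0 (leaves): [50, 7, 92, 85, 68, 39, 3, 33, 99, 25], target index=1
L1: h(50,7)=(50*31+7)%997=560 [pair 0] h(92,85)=(92*31+85)%997=943 [pair 1] h(68,39)=(68*31+39)%997=153 [pair 2] h(3,33)=(3*31+33)%997=126 [pair 3] h(99,25)=(99*31+25)%997=103 [pair 4] -> [560, 943, 153, 126, 103]
  Sibling for proof at L0: 50
L2: h(560,943)=(560*31+943)%997=357 [pair 0] h(153,126)=(153*31+126)%997=881 [pair 1] h(103,103)=(103*31+103)%997=305 [pair 2] -> [357, 881, 305]
  Sibling for proof at L1: 943
L3: h(357,881)=(357*31+881)%997=981 [pair 0] h(305,305)=(305*31+305)%997=787 [pair 1] -> [981, 787]
  Sibling for proof at L2: 881
L4: h(981,787)=(981*31+787)%997=291 [pair 0] -> [291]
  Sibling for proof at L3: 787
Root: 291
Proof path (sibling hashes from leaf to root): [50, 943, 881, 787]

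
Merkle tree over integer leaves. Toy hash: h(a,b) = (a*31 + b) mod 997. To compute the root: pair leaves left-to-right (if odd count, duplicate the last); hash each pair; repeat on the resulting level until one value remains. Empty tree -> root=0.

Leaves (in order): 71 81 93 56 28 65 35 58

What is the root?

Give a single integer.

L0: [71, 81, 93, 56, 28, 65, 35, 58]
L1: h(71,81)=(71*31+81)%997=288 h(93,56)=(93*31+56)%997=945 h(28,65)=(28*31+65)%997=933 h(35,58)=(35*31+58)%997=146 -> [288, 945, 933, 146]
L2: h(288,945)=(288*31+945)%997=900 h(933,146)=(933*31+146)%997=156 -> [900, 156]
L3: h(900,156)=(900*31+156)%997=140 -> [140]

Answer: 140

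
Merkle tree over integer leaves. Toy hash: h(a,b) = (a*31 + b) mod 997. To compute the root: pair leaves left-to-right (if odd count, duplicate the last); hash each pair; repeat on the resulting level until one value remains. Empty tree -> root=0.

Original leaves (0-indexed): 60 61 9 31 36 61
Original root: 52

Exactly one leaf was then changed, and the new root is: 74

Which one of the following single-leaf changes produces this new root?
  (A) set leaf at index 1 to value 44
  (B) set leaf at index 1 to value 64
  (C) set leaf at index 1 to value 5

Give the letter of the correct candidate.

Original leaves: [60, 61, 9, 31, 36, 61]
Target new root: 74
Try each candidate change and compute the resulting root:
Candidate A: set leaf[1] = 44 -> leaves = [60, 44, 9, 31, 36, 61]
  L0: [60, 44, 9, 31, 36, 61]
  L1: h(60,44)=(60*31+44)%997=907 h(9,31)=(9*31+31)%997=310 h(36,61)=(36*31+61)%997=180 -> [907, 310, 180]
  L2: h(907,310)=(907*31+310)%997=511 h(180,180)=(180*31+180)%997=775 -> [511, 775]
  L3: h(511,775)=(511*31+775)%997=664 -> [664]
  root = 664 != target 74
Candidate B: set leaf[1] = 64 -> leaves = [60, 64, 9, 31, 36, 61]
  L0: [60, 64, 9, 31, 36, 61]
  L1: h(60,64)=(60*31+64)%997=927 h(9,31)=(9*31+31)%997=310 h(36,61)=(36*31+61)%997=180 -> [927, 310, 180]
  L2: h(927,310)=(927*31+310)%997=134 h(180,180)=(180*31+180)%997=775 -> [134, 775]
  L3: h(134,775)=(134*31+775)%997=941 -> [941]
  root = 941 != target 74
Candidate C: set leaf[1] = 5 -> leaves = [60, 5, 9, 31, 36, 61]
  L0: [60, 5, 9, 31, 36, 61]
  L1: h(60,5)=(60*31+5)%997=868 h(9,31)=(9*31+31)%997=310 h(36,61)=(36*31+61)%997=180 -> [868, 310, 180]
  L2: h(868,310)=(868*31+310)%997=299 h(180,180)=(180*31+180)%997=775 -> [299, 775]
  L3: h(299,775)=(299*31+775)%997=74 -> [74]
  root = 74 == target 74  ** MATCH **
Candidate C produces the target root.

Answer: C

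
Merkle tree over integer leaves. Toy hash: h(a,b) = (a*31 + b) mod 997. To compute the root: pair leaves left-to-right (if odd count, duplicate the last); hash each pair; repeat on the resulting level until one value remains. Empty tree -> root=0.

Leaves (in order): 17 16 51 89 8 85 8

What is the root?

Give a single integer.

Answer: 927

Derivation:
L0: [17, 16, 51, 89, 8, 85, 8]
L1: h(17,16)=(17*31+16)%997=543 h(51,89)=(51*31+89)%997=673 h(8,85)=(8*31+85)%997=333 h(8,8)=(8*31+8)%997=256 -> [543, 673, 333, 256]
L2: h(543,673)=(543*31+673)%997=557 h(333,256)=(333*31+256)%997=609 -> [557, 609]
L3: h(557,609)=(557*31+609)%997=927 -> [927]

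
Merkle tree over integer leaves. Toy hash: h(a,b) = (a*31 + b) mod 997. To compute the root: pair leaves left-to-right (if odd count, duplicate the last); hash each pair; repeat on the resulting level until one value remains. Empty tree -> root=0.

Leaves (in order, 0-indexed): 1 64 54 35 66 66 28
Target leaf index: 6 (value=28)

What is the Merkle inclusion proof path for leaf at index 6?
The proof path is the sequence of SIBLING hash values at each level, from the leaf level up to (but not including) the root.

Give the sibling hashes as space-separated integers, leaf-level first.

L0 (leaves): [1, 64, 54, 35, 66, 66, 28], target index=6
L1: h(1,64)=(1*31+64)%997=95 [pair 0] h(54,35)=(54*31+35)%997=712 [pair 1] h(66,66)=(66*31+66)%997=118 [pair 2] h(28,28)=(28*31+28)%997=896 [pair 3] -> [95, 712, 118, 896]
  Sibling for proof at L0: 28
L2: h(95,712)=(95*31+712)%997=666 [pair 0] h(118,896)=(118*31+896)%997=566 [pair 1] -> [666, 566]
  Sibling for proof at L1: 118
L3: h(666,566)=(666*31+566)%997=275 [pair 0] -> [275]
  Sibling for proof at L2: 666
Root: 275
Proof path (sibling hashes from leaf to root): [28, 118, 666]

Answer: 28 118 666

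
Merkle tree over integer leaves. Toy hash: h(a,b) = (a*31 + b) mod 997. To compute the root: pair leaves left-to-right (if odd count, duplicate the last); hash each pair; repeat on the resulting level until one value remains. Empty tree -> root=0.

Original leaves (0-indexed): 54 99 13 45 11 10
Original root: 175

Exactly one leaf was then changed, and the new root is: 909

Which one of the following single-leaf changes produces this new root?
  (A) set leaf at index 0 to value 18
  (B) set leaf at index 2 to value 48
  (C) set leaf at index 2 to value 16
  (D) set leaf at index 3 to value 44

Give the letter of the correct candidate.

Answer: B

Derivation:
Original leaves: [54, 99, 13, 45, 11, 10]
Target new root: 909
Try each candidate change and compute the resulting root:
Candidate A: set leaf[0] = 18 -> leaves = [18, 99, 13, 45, 11, 10]
  L0: [18, 99, 13, 45, 11, 10]
  L1: h(18,99)=(18*31+99)%997=657 h(13,45)=(13*31+45)%997=448 h(11,10)=(11*31+10)%997=351 -> [657, 448, 351]
  L2: h(657,448)=(657*31+448)%997=875 h(351,351)=(351*31+351)%997=265 -> [875, 265]
  L3: h(875,265)=(875*31+265)%997=471 -> [471]
  root = 471 != target 909
Candidate B: set leaf[2] = 48 -> leaves = [54, 99, 48, 45, 11, 10]
  L0: [54, 99, 48, 45, 11, 10]
  L1: h(54,99)=(54*31+99)%997=776 h(48,45)=(48*31+45)%997=536 h(11,10)=(11*31+10)%997=351 -> [776, 536, 351]
  L2: h(776,536)=(776*31+536)%997=664 h(351,351)=(351*31+351)%997=265 -> [664, 265]
  L3: h(664,265)=(664*31+265)%997=909 -> [909]
  root = 909 == target 909  ** MATCH **
Candidate C: set leaf[2] = 16 -> leaves = [54, 99, 16, 45, 11, 10]
  L0: [54, 99, 16, 45, 11, 10]
  L1: h(54,99)=(54*31+99)%997=776 h(16,45)=(16*31+45)%997=541 h(11,10)=(11*31+10)%997=351 -> [776, 541, 351]
  L2: h(776,541)=(776*31+541)%997=669 h(351,351)=(351*31+351)%997=265 -> [669, 265]
  L3: h(669,265)=(669*31+265)%997=67 -> [67]
  root = 67 != target 909
Candidate D: set leaf[3] = 44 -> leaves = [54, 99, 13, 44, 11, 10]
  L0: [54, 99, 13, 44, 11, 10]
  L1: h(54,99)=(54*31+99)%997=776 h(13,44)=(13*31+44)%997=447 h(11,10)=(11*31+10)%997=351 -> [776, 447, 351]
  L2: h(776,447)=(776*31+447)%997=575 h(351,351)=(351*31+351)%997=265 -> [575, 265]
  L3: h(575,265)=(575*31+265)%997=144 -> [144]
  root = 144 != target 909
Candidate B produces the target root.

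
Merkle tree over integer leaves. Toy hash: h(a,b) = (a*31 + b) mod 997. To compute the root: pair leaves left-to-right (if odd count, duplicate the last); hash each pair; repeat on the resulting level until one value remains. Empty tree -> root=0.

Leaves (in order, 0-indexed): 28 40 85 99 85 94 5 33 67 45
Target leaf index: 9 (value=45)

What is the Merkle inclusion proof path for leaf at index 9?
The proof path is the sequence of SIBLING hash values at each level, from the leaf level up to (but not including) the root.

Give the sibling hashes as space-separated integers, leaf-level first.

Answer: 67 128 108 264

Derivation:
L0 (leaves): [28, 40, 85, 99, 85, 94, 5, 33, 67, 45], target index=9
L1: h(28,40)=(28*31+40)%997=908 [pair 0] h(85,99)=(85*31+99)%997=740 [pair 1] h(85,94)=(85*31+94)%997=735 [pair 2] h(5,33)=(5*31+33)%997=188 [pair 3] h(67,45)=(67*31+45)%997=128 [pair 4] -> [908, 740, 735, 188, 128]
  Sibling for proof at L0: 67
L2: h(908,740)=(908*31+740)%997=972 [pair 0] h(735,188)=(735*31+188)%997=42 [pair 1] h(128,128)=(128*31+128)%997=108 [pair 2] -> [972, 42, 108]
  Sibling for proof at L1: 128
L3: h(972,42)=(972*31+42)%997=264 [pair 0] h(108,108)=(108*31+108)%997=465 [pair 1] -> [264, 465]
  Sibling for proof at L2: 108
L4: h(264,465)=(264*31+465)%997=673 [pair 0] -> [673]
  Sibling for proof at L3: 264
Root: 673
Proof path (sibling hashes from leaf to root): [67, 128, 108, 264]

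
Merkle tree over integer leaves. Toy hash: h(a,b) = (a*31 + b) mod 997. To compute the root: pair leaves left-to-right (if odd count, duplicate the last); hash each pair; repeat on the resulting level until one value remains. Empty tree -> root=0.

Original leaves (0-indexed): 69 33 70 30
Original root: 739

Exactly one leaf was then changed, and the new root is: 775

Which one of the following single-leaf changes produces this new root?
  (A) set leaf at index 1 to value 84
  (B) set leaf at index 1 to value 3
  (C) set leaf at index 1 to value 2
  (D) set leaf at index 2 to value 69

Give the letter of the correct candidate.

Original leaves: [69, 33, 70, 30]
Target new root: 775
Try each candidate change and compute the resulting root:
Candidate A: set leaf[1] = 84 -> leaves = [69, 84, 70, 30]
  L0: [69, 84, 70, 30]
  L1: h(69,84)=(69*31+84)%997=229 h(70,30)=(70*31+30)%997=206 -> [229, 206]
  L2: h(229,206)=(229*31+206)%997=326 -> [326]
  root = 326 != target 775
Candidate B: set leaf[1] = 3 -> leaves = [69, 3, 70, 30]
  L0: [69, 3, 70, 30]
  L1: h(69,3)=(69*31+3)%997=148 h(70,30)=(70*31+30)%997=206 -> [148, 206]
  L2: h(148,206)=(148*31+206)%997=806 -> [806]
  root = 806 != target 775
Candidate C: set leaf[1] = 2 -> leaves = [69, 2, 70, 30]
  L0: [69, 2, 70, 30]
  L1: h(69,2)=(69*31+2)%997=147 h(70,30)=(70*31+30)%997=206 -> [147, 206]
  L2: h(147,206)=(147*31+206)%997=775 -> [775]
  root = 775 == target 775  ** MATCH **
Candidate D: set leaf[2] = 69 -> leaves = [69, 33, 69, 30]
  L0: [69, 33, 69, 30]
  L1: h(69,33)=(69*31+33)%997=178 h(69,30)=(69*31+30)%997=175 -> [178, 175]
  L2: h(178,175)=(178*31+175)%997=708 -> [708]
  root = 708 != target 775
Candidate C produces the target root.

Answer: C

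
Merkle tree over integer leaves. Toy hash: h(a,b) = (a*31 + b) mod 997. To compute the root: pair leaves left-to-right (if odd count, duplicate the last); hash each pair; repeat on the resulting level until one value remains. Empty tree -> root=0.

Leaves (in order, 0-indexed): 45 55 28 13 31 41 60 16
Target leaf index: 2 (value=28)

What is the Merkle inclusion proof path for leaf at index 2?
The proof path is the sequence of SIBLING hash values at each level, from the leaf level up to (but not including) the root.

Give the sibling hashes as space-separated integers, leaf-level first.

L0 (leaves): [45, 55, 28, 13, 31, 41, 60, 16], target index=2
L1: h(45,55)=(45*31+55)%997=453 [pair 0] h(28,13)=(28*31+13)%997=881 [pair 1] h(31,41)=(31*31+41)%997=5 [pair 2] h(60,16)=(60*31+16)%997=879 [pair 3] -> [453, 881, 5, 879]
  Sibling for proof at L0: 13
L2: h(453,881)=(453*31+881)%997=966 [pair 0] h(5,879)=(5*31+879)%997=37 [pair 1] -> [966, 37]
  Sibling for proof at L1: 453
L3: h(966,37)=(966*31+37)%997=73 [pair 0] -> [73]
  Sibling for proof at L2: 37
Root: 73
Proof path (sibling hashes from leaf to root): [13, 453, 37]

Answer: 13 453 37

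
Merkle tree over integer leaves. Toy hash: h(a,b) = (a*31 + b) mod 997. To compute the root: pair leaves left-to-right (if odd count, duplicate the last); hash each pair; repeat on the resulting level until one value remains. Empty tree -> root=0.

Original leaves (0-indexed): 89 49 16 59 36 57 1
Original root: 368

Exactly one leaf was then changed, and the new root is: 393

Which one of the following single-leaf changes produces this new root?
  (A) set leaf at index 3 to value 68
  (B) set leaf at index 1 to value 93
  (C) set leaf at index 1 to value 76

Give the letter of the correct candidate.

Answer: C

Derivation:
Original leaves: [89, 49, 16, 59, 36, 57, 1]
Target new root: 393
Try each candidate change and compute the resulting root:
Candidate A: set leaf[3] = 68 -> leaves = [89, 49, 16, 68, 36, 57, 1]
  L0: [89, 49, 16, 68, 36, 57, 1]
  L1: h(89,49)=(89*31+49)%997=814 h(16,68)=(16*31+68)%997=564 h(36,57)=(36*31+57)%997=176 h(1,1)=(1*31+1)%997=32 -> [814, 564, 176, 32]
  L2: h(814,564)=(814*31+564)%997=873 h(176,32)=(176*31+32)%997=503 -> [873, 503]
  L3: h(873,503)=(873*31+503)%997=647 -> [647]
  root = 647 != target 393
Candidate B: set leaf[1] = 93 -> leaves = [89, 93, 16, 59, 36, 57, 1]
  L0: [89, 93, 16, 59, 36, 57, 1]
  L1: h(89,93)=(89*31+93)%997=858 h(16,59)=(16*31+59)%997=555 h(36,57)=(36*31+57)%997=176 h(1,1)=(1*31+1)%997=32 -> [858, 555, 176, 32]
  L2: h(858,555)=(858*31+555)%997=234 h(176,32)=(176*31+32)%997=503 -> [234, 503]
  L3: h(234,503)=(234*31+503)%997=778 -> [778]
  root = 778 != target 393
Candidate C: set leaf[1] = 76 -> leaves = [89, 76, 16, 59, 36, 57, 1]
  L0: [89, 76, 16, 59, 36, 57, 1]
  L1: h(89,76)=(89*31+76)%997=841 h(16,59)=(16*31+59)%997=555 h(36,57)=(36*31+57)%997=176 h(1,1)=(1*31+1)%997=32 -> [841, 555, 176, 32]
  L2: h(841,555)=(841*31+555)%997=704 h(176,32)=(176*31+32)%997=503 -> [704, 503]
  L3: h(704,503)=(704*31+503)%997=393 -> [393]
  root = 393 == target 393  ** MATCH **
Candidate C produces the target root.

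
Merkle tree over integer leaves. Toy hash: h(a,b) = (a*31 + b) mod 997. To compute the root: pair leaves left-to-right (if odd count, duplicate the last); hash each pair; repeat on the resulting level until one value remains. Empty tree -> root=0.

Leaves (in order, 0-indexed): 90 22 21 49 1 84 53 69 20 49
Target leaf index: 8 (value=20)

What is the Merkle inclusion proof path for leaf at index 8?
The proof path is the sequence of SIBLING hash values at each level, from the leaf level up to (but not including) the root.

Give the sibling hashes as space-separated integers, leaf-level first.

Answer: 49 669 471 520

Derivation:
L0 (leaves): [90, 22, 21, 49, 1, 84, 53, 69, 20, 49], target index=8
L1: h(90,22)=(90*31+22)%997=818 [pair 0] h(21,49)=(21*31+49)%997=700 [pair 1] h(1,84)=(1*31+84)%997=115 [pair 2] h(53,69)=(53*31+69)%997=715 [pair 3] h(20,49)=(20*31+49)%997=669 [pair 4] -> [818, 700, 115, 715, 669]
  Sibling for proof at L0: 49
L2: h(818,700)=(818*31+700)%997=136 [pair 0] h(115,715)=(115*31+715)%997=292 [pair 1] h(669,669)=(669*31+669)%997=471 [pair 2] -> [136, 292, 471]
  Sibling for proof at L1: 669
L3: h(136,292)=(136*31+292)%997=520 [pair 0] h(471,471)=(471*31+471)%997=117 [pair 1] -> [520, 117]
  Sibling for proof at L2: 471
L4: h(520,117)=(520*31+117)%997=285 [pair 0] -> [285]
  Sibling for proof at L3: 520
Root: 285
Proof path (sibling hashes from leaf to root): [49, 669, 471, 520]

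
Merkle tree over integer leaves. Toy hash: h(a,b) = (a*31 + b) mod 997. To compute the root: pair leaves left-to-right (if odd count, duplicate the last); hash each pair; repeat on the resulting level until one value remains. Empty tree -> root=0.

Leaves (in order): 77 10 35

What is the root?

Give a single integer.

L0: [77, 10, 35]
L1: h(77,10)=(77*31+10)%997=403 h(35,35)=(35*31+35)%997=123 -> [403, 123]
L2: h(403,123)=(403*31+123)%997=652 -> [652]

Answer: 652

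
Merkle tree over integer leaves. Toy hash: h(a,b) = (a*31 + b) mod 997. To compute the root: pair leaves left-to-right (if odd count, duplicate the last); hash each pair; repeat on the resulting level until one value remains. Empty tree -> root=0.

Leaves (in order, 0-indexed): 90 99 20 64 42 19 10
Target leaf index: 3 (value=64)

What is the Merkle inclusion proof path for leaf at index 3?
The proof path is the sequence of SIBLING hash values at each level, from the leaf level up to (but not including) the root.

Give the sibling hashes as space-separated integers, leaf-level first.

Answer: 20 895 394

Derivation:
L0 (leaves): [90, 99, 20, 64, 42, 19, 10], target index=3
L1: h(90,99)=(90*31+99)%997=895 [pair 0] h(20,64)=(20*31+64)%997=684 [pair 1] h(42,19)=(42*31+19)%997=324 [pair 2] h(10,10)=(10*31+10)%997=320 [pair 3] -> [895, 684, 324, 320]
  Sibling for proof at L0: 20
L2: h(895,684)=(895*31+684)%997=513 [pair 0] h(324,320)=(324*31+320)%997=394 [pair 1] -> [513, 394]
  Sibling for proof at L1: 895
L3: h(513,394)=(513*31+394)%997=345 [pair 0] -> [345]
  Sibling for proof at L2: 394
Root: 345
Proof path (sibling hashes from leaf to root): [20, 895, 394]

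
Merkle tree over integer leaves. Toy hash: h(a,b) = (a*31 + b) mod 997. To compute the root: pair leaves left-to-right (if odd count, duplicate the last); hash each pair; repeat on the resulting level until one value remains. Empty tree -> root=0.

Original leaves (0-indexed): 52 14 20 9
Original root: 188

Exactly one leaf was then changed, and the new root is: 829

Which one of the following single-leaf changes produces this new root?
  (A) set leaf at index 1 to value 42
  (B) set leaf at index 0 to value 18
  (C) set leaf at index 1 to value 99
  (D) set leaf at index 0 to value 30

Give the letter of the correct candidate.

Answer: C

Derivation:
Original leaves: [52, 14, 20, 9]
Target new root: 829
Try each candidate change and compute the resulting root:
Candidate A: set leaf[1] = 42 -> leaves = [52, 42, 20, 9]
  L0: [52, 42, 20, 9]
  L1: h(52,42)=(52*31+42)%997=657 h(20,9)=(20*31+9)%997=629 -> [657, 629]
  L2: h(657,629)=(657*31+629)%997=59 -> [59]
  root = 59 != target 829
Candidate B: set leaf[0] = 18 -> leaves = [18, 14, 20, 9]
  L0: [18, 14, 20, 9]
  L1: h(18,14)=(18*31+14)%997=572 h(20,9)=(20*31+9)%997=629 -> [572, 629]
  L2: h(572,629)=(572*31+629)%997=415 -> [415]
  root = 415 != target 829
Candidate C: set leaf[1] = 99 -> leaves = [52, 99, 20, 9]
  L0: [52, 99, 20, 9]
  L1: h(52,99)=(52*31+99)%997=714 h(20,9)=(20*31+9)%997=629 -> [714, 629]
  L2: h(714,629)=(714*31+629)%997=829 -> [829]
  root = 829 == target 829  ** MATCH **
Candidate D: set leaf[0] = 30 -> leaves = [30, 14, 20, 9]
  L0: [30, 14, 20, 9]
  L1: h(30,14)=(30*31+14)%997=944 h(20,9)=(20*31+9)%997=629 -> [944, 629]
  L2: h(944,629)=(944*31+629)%997=980 -> [980]
  root = 980 != target 829
Candidate C produces the target root.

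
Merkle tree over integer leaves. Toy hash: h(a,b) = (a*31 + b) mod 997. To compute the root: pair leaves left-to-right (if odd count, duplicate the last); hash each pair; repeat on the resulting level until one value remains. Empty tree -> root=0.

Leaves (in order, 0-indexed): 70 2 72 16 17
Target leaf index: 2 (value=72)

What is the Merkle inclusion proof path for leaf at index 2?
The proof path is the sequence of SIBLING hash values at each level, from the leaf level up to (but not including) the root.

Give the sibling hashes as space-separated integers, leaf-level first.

L0 (leaves): [70, 2, 72, 16, 17], target index=2
L1: h(70,2)=(70*31+2)%997=178 [pair 0] h(72,16)=(72*31+16)%997=254 [pair 1] h(17,17)=(17*31+17)%997=544 [pair 2] -> [178, 254, 544]
  Sibling for proof at L0: 16
L2: h(178,254)=(178*31+254)%997=787 [pair 0] h(544,544)=(544*31+544)%997=459 [pair 1] -> [787, 459]
  Sibling for proof at L1: 178
L3: h(787,459)=(787*31+459)%997=928 [pair 0] -> [928]
  Sibling for proof at L2: 459
Root: 928
Proof path (sibling hashes from leaf to root): [16, 178, 459]

Answer: 16 178 459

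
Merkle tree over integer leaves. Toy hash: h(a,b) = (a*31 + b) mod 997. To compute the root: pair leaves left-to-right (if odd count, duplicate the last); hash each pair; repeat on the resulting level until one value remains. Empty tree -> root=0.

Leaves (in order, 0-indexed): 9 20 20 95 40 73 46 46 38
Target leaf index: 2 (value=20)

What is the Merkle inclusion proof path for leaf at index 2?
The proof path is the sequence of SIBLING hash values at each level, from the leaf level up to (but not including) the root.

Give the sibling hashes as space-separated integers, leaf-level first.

Answer: 95 299 301 928

Derivation:
L0 (leaves): [9, 20, 20, 95, 40, 73, 46, 46, 38], target index=2
L1: h(9,20)=(9*31+20)%997=299 [pair 0] h(20,95)=(20*31+95)%997=715 [pair 1] h(40,73)=(40*31+73)%997=316 [pair 2] h(46,46)=(46*31+46)%997=475 [pair 3] h(38,38)=(38*31+38)%997=219 [pair 4] -> [299, 715, 316, 475, 219]
  Sibling for proof at L0: 95
L2: h(299,715)=(299*31+715)%997=14 [pair 0] h(316,475)=(316*31+475)%997=301 [pair 1] h(219,219)=(219*31+219)%997=29 [pair 2] -> [14, 301, 29]
  Sibling for proof at L1: 299
L3: h(14,301)=(14*31+301)%997=735 [pair 0] h(29,29)=(29*31+29)%997=928 [pair 1] -> [735, 928]
  Sibling for proof at L2: 301
L4: h(735,928)=(735*31+928)%997=782 [pair 0] -> [782]
  Sibling for proof at L3: 928
Root: 782
Proof path (sibling hashes from leaf to root): [95, 299, 301, 928]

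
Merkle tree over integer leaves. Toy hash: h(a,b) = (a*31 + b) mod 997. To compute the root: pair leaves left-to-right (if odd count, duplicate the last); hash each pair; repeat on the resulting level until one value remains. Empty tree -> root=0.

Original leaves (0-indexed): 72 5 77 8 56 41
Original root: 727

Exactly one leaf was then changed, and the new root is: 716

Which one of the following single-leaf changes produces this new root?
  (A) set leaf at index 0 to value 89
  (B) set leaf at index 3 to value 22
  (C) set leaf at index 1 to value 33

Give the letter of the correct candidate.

Original leaves: [72, 5, 77, 8, 56, 41]
Target new root: 716
Try each candidate change and compute the resulting root:
Candidate A: set leaf[0] = 89 -> leaves = [89, 5, 77, 8, 56, 41]
  L0: [89, 5, 77, 8, 56, 41]
  L1: h(89,5)=(89*31+5)%997=770 h(77,8)=(77*31+8)%997=401 h(56,41)=(56*31+41)%997=780 -> [770, 401, 780]
  L2: h(770,401)=(770*31+401)%997=343 h(780,780)=(780*31+780)%997=35 -> [343, 35]
  L3: h(343,35)=(343*31+35)%997=698 -> [698]
  root = 698 != target 716
Candidate B: set leaf[3] = 22 -> leaves = [72, 5, 77, 22, 56, 41]
  L0: [72, 5, 77, 22, 56, 41]
  L1: h(72,5)=(72*31+5)%997=243 h(77,22)=(77*31+22)%997=415 h(56,41)=(56*31+41)%997=780 -> [243, 415, 780]
  L2: h(243,415)=(243*31+415)%997=969 h(780,780)=(780*31+780)%997=35 -> [969, 35]
  L3: h(969,35)=(969*31+35)%997=164 -> [164]
  root = 164 != target 716
Candidate C: set leaf[1] = 33 -> leaves = [72, 33, 77, 8, 56, 41]
  L0: [72, 33, 77, 8, 56, 41]
  L1: h(72,33)=(72*31+33)%997=271 h(77,8)=(77*31+8)%997=401 h(56,41)=(56*31+41)%997=780 -> [271, 401, 780]
  L2: h(271,401)=(271*31+401)%997=826 h(780,780)=(780*31+780)%997=35 -> [826, 35]
  L3: h(826,35)=(826*31+35)%997=716 -> [716]
  root = 716 == target 716  ** MATCH **
Candidate C produces the target root.

Answer: C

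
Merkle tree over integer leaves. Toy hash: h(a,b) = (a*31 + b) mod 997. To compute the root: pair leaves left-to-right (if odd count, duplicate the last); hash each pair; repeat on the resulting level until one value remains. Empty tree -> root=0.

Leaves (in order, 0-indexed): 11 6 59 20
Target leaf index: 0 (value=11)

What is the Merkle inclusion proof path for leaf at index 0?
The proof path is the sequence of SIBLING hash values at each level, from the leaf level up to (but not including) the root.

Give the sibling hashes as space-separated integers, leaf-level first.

L0 (leaves): [11, 6, 59, 20], target index=0
L1: h(11,6)=(11*31+6)%997=347 [pair 0] h(59,20)=(59*31+20)%997=852 [pair 1] -> [347, 852]
  Sibling for proof at L0: 6
L2: h(347,852)=(347*31+852)%997=642 [pair 0] -> [642]
  Sibling for proof at L1: 852
Root: 642
Proof path (sibling hashes from leaf to root): [6, 852]

Answer: 6 852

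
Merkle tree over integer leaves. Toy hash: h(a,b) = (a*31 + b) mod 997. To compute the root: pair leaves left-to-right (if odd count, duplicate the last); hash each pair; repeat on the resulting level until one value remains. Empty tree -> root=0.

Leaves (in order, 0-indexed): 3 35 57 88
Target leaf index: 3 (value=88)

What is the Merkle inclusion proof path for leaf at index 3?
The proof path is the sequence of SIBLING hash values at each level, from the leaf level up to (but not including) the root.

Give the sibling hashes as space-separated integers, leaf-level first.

L0 (leaves): [3, 35, 57, 88], target index=3
L1: h(3,35)=(3*31+35)%997=128 [pair 0] h(57,88)=(57*31+88)%997=858 [pair 1] -> [128, 858]
  Sibling for proof at L0: 57
L2: h(128,858)=(128*31+858)%997=838 [pair 0] -> [838]
  Sibling for proof at L1: 128
Root: 838
Proof path (sibling hashes from leaf to root): [57, 128]

Answer: 57 128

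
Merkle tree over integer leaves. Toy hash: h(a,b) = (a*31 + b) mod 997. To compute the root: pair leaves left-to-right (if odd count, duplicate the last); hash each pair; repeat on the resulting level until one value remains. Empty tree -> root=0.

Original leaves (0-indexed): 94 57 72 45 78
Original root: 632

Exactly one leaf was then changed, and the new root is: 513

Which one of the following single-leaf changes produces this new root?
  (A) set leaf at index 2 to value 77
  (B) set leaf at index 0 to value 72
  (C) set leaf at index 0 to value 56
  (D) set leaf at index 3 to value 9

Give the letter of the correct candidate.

Original leaves: [94, 57, 72, 45, 78]
Target new root: 513
Try each candidate change and compute the resulting root:
Candidate A: set leaf[2] = 77 -> leaves = [94, 57, 77, 45, 78]
  L0: [94, 57, 77, 45, 78]
  L1: h(94,57)=(94*31+57)%997=977 h(77,45)=(77*31+45)%997=438 h(78,78)=(78*31+78)%997=502 -> [977, 438, 502]
  L2: h(977,438)=(977*31+438)%997=815 h(502,502)=(502*31+502)%997=112 -> [815, 112]
  L3: h(815,112)=(815*31+112)%997=452 -> [452]
  root = 452 != target 513
Candidate B: set leaf[0] = 72 -> leaves = [72, 57, 72, 45, 78]
  L0: [72, 57, 72, 45, 78]
  L1: h(72,57)=(72*31+57)%997=295 h(72,45)=(72*31+45)%997=283 h(78,78)=(78*31+78)%997=502 -> [295, 283, 502]
  L2: h(295,283)=(295*31+283)%997=455 h(502,502)=(502*31+502)%997=112 -> [455, 112]
  L3: h(455,112)=(455*31+112)%997=259 -> [259]
  root = 259 != target 513
Candidate C: set leaf[0] = 56 -> leaves = [56, 57, 72, 45, 78]
  L0: [56, 57, 72, 45, 78]
  L1: h(56,57)=(56*31+57)%997=796 h(72,45)=(72*31+45)%997=283 h(78,78)=(78*31+78)%997=502 -> [796, 283, 502]
  L2: h(796,283)=(796*31+283)%997=34 h(502,502)=(502*31+502)%997=112 -> [34, 112]
  L3: h(34,112)=(34*31+112)%997=169 -> [169]
  root = 169 != target 513
Candidate D: set leaf[3] = 9 -> leaves = [94, 57, 72, 9, 78]
  L0: [94, 57, 72, 9, 78]
  L1: h(94,57)=(94*31+57)%997=977 h(72,9)=(72*31+9)%997=247 h(78,78)=(78*31+78)%997=502 -> [977, 247, 502]
  L2: h(977,247)=(977*31+247)%997=624 h(502,502)=(502*31+502)%997=112 -> [624, 112]
  L3: h(624,112)=(624*31+112)%997=513 -> [513]
  root = 513 == target 513  ** MATCH **
Candidate D produces the target root.

Answer: D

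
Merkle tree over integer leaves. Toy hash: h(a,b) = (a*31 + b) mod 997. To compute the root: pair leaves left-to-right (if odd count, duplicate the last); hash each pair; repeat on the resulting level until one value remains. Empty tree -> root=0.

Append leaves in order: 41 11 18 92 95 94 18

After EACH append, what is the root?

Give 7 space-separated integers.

After append 41 (leaves=[41]):
  L0: [41]
  root=41
After append 11 (leaves=[41, 11]):
  L0: [41, 11]
  L1: h(41,11)=(41*31+11)%997=285 -> [285]
  root=285
After append 18 (leaves=[41, 11, 18]):
  L0: [41, 11, 18]
  L1: h(41,11)=(41*31+11)%997=285 h(18,18)=(18*31+18)%997=576 -> [285, 576]
  L2: h(285,576)=(285*31+576)%997=438 -> [438]
  root=438
After append 92 (leaves=[41, 11, 18, 92]):
  L0: [41, 11, 18, 92]
  L1: h(41,11)=(41*31+11)%997=285 h(18,92)=(18*31+92)%997=650 -> [285, 650]
  L2: h(285,650)=(285*31+650)%997=512 -> [512]
  root=512
After append 95 (leaves=[41, 11, 18, 92, 95]):
  L0: [41, 11, 18, 92, 95]
  L1: h(41,11)=(41*31+11)%997=285 h(18,92)=(18*31+92)%997=650 h(95,95)=(95*31+95)%997=49 -> [285, 650, 49]
  L2: h(285,650)=(285*31+650)%997=512 h(49,49)=(49*31+49)%997=571 -> [512, 571]
  L3: h(512,571)=(512*31+571)%997=491 -> [491]
  root=491
After append 94 (leaves=[41, 11, 18, 92, 95, 94]):
  L0: [41, 11, 18, 92, 95, 94]
  L1: h(41,11)=(41*31+11)%997=285 h(18,92)=(18*31+92)%997=650 h(95,94)=(95*31+94)%997=48 -> [285, 650, 48]
  L2: h(285,650)=(285*31+650)%997=512 h(48,48)=(48*31+48)%997=539 -> [512, 539]
  L3: h(512,539)=(512*31+539)%997=459 -> [459]
  root=459
After append 18 (leaves=[41, 11, 18, 92, 95, 94, 18]):
  L0: [41, 11, 18, 92, 95, 94, 18]
  L1: h(41,11)=(41*31+11)%997=285 h(18,92)=(18*31+92)%997=650 h(95,94)=(95*31+94)%997=48 h(18,18)=(18*31+18)%997=576 -> [285, 650, 48, 576]
  L2: h(285,650)=(285*31+650)%997=512 h(48,576)=(48*31+576)%997=70 -> [512, 70]
  L3: h(512,70)=(512*31+70)%997=987 -> [987]
  root=987

Answer: 41 285 438 512 491 459 987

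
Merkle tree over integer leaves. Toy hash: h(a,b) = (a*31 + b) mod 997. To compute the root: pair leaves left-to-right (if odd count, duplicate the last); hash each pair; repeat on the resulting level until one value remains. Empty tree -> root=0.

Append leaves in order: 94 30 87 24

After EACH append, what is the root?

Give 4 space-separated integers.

Answer: 94 950 330 267

Derivation:
After append 94 (leaves=[94]):
  L0: [94]
  root=94
After append 30 (leaves=[94, 30]):
  L0: [94, 30]
  L1: h(94,30)=(94*31+30)%997=950 -> [950]
  root=950
After append 87 (leaves=[94, 30, 87]):
  L0: [94, 30, 87]
  L1: h(94,30)=(94*31+30)%997=950 h(87,87)=(87*31+87)%997=790 -> [950, 790]
  L2: h(950,790)=(950*31+790)%997=330 -> [330]
  root=330
After append 24 (leaves=[94, 30, 87, 24]):
  L0: [94, 30, 87, 24]
  L1: h(94,30)=(94*31+30)%997=950 h(87,24)=(87*31+24)%997=727 -> [950, 727]
  L2: h(950,727)=(950*31+727)%997=267 -> [267]
  root=267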